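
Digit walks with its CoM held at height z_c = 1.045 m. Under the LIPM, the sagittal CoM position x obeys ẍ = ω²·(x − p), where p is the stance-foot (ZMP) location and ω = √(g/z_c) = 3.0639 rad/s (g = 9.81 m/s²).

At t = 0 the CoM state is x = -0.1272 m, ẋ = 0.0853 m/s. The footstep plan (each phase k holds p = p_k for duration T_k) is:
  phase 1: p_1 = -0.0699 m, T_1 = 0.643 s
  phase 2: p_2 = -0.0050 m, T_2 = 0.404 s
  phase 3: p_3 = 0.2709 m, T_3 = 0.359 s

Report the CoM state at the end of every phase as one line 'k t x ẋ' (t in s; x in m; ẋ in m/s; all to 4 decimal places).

1 0.6430 -0.1815 -0.3055
2 1.0470 -0.4922 -1.4247
3 1.4060 -1.6234 -5.4998

phase 1: p=-0.0699, T=0.643, ωT=1.970088, cosh=3.655375, sinh=3.515930; start (x,ẋ)=(-0.127200, 0.085300) → end (x,ẋ)=(-0.181468, -0.305458)
phase 2: p=-0.0050, T=0.404, ωT=1.237816, cosh=1.869045, sinh=1.579028; start (x,ẋ)=(-0.181468, -0.305458) → end (x,ẋ)=(-0.492250, -1.424666)
phase 3: p=0.2709, T=0.359, ωT=1.099940, cosh=1.668439, sinh=1.335548; start (x,ẋ)=(-0.492250, -1.424666) → end (x,ẋ)=(-1.623378, -5.499766)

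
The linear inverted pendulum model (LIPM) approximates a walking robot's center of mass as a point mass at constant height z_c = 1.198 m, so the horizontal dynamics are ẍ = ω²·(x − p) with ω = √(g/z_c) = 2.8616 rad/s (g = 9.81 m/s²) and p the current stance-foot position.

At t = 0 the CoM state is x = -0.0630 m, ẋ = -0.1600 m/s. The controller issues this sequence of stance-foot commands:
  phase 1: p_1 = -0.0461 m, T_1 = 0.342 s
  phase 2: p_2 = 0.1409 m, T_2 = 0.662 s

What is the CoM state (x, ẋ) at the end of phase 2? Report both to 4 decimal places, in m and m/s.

x = -1.1377, ẋ = -3.5848

phase 1: p=-0.0461, T=0.342, ωT=0.978667, cosh=1.518360, sinh=1.142548; start (x,ẋ)=(-0.063000, -0.160000) → end (x,ẋ)=(-0.135643, -0.298192)
phase 2: p=0.1409, T=0.662, ωT=1.894379, cosh=3.399416, sinh=3.249004; start (x,ẋ)=(-0.135643, -0.298192) → end (x,ẋ)=(-1.137747, -3.584800)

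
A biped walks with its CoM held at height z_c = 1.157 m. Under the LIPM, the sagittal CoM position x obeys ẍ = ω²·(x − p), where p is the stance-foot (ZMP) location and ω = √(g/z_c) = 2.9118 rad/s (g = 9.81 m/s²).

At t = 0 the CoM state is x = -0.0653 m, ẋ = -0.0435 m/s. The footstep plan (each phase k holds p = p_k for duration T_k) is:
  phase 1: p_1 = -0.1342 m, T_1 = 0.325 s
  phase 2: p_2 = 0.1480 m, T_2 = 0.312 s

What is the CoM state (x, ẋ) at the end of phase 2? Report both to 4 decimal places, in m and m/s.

phase 1: p=-0.1342, T=0.325, ωT=0.946335, cosh=1.482206, sinh=1.094045; start (x,ẋ)=(-0.065300, -0.043500) → end (x,ẋ)=(-0.048420, 0.155015)
phase 2: p=0.1480, T=0.312, ωT=0.908482, cosh=1.441845, sinh=1.038709; start (x,ẋ)=(-0.048420, 0.155015) → end (x,ẋ)=(-0.079910, -0.370568)

x = -0.0799, ẋ = -0.3706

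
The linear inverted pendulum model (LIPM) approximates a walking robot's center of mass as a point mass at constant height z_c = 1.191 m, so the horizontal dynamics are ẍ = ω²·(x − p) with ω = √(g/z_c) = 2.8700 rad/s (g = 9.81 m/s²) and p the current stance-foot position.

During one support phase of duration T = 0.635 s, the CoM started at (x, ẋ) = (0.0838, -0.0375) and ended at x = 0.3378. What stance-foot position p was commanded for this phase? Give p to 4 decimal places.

ωT = 2.8700·0.635 = 1.822450; cosh(ωT) = 3.174314, sinh(ωT) = 3.012684
x(T) = p + (x₀−p)·cosh(ωT) + (ẋ₀/ω)·sinh(ωT) ⇒ p·(1 − cosh) = x(T) − x₀·cosh − (ẋ₀/ω)·sinh
numerator   = 0.3378 − (0.0838)·3.174314 − (-0.0375/2.8700)·3.012684 = 0.111157
denominator = 1 − 3.174314 = -2.174314
p = 0.111157 / -2.174314 = -0.0511

p = -0.0511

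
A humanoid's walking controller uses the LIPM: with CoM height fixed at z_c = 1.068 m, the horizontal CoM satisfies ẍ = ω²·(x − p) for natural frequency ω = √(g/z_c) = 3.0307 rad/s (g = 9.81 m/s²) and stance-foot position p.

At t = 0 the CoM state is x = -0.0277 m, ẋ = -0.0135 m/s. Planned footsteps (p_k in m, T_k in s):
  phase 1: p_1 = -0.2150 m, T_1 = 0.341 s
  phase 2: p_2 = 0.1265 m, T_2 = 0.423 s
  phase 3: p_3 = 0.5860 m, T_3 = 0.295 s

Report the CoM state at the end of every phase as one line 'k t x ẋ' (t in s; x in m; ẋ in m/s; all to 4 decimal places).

phase 1: p=-0.2150, T=0.341, ωT=1.033469, cosh=1.583285, sinh=1.227514; start (x,ẋ)=(-0.027700, -0.013500) → end (x,ẋ)=(0.076081, 0.675424)
phase 2: p=0.1265, T=0.423, ωT=1.281986, cosh=1.940638, sinh=1.663152; start (x,ẋ)=(0.076081, 0.675424) → end (x,ẋ)=(0.399307, 1.056618)
phase 3: p=0.5860, T=0.295, ωT=0.894056, cosh=1.427011, sinh=1.018017; start (x,ẋ)=(0.399307, 1.056618) → end (x,ẋ)=(0.674507, 0.931800)

1 0.3410 0.0761 0.6754
2 0.7640 0.3993 1.0566
3 1.0590 0.6745 0.9318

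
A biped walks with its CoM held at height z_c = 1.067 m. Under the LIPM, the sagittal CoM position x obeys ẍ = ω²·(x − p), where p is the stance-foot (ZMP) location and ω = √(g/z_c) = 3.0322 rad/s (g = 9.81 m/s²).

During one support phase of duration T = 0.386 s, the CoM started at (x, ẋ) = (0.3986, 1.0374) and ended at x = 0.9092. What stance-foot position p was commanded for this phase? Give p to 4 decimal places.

p = 0.3826

ωT = 3.0322·0.386 = 1.170429; cosh(ωT) = 1.766805, sinh(ωT) = 1.456571
x(T) = p + (x₀−p)·cosh(ωT) + (ẋ₀/ω)·sinh(ωT) ⇒ p·(1 − cosh) = x(T) − x₀·cosh − (ẋ₀/ω)·sinh
numerator   = 0.9092 − (0.3986)·1.766805 − (1.0374/3.0322)·1.456571 = -0.293382
denominator = 1 − 1.766805 = -0.766805
p = -0.293382 / -0.766805 = 0.3826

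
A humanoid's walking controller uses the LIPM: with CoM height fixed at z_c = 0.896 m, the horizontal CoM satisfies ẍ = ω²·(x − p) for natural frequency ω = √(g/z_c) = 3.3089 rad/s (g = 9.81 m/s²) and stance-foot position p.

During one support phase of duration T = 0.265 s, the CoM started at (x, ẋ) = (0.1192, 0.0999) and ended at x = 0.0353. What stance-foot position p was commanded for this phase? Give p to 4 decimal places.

ωT = 3.3089·0.265 = 0.876858; cosh(ωT) = 1.409713, sinh(ωT) = 0.993625
x(T) = p + (x₀−p)·cosh(ωT) + (ẋ₀/ω)·sinh(ωT) ⇒ p·(1 − cosh) = x(T) − x₀·cosh − (ẋ₀/ω)·sinh
numerator   = 0.0353 − (0.1192)·1.409713 − (0.0999/3.3089)·0.993625 = -0.162737
denominator = 1 − 1.409713 = -0.409713
p = -0.162737 / -0.409713 = 0.3972

p = 0.3972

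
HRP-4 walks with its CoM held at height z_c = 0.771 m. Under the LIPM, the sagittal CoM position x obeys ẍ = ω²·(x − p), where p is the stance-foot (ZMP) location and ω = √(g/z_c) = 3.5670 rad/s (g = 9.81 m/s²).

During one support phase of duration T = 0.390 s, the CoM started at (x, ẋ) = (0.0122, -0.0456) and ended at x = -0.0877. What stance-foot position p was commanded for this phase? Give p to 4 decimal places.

p = 0.0790

ωT = 3.5670·0.390 = 1.391130; cosh(ωT) = 2.134092, sinh(ωT) = 1.885298
x(T) = p + (x₀−p)·cosh(ωT) + (ẋ₀/ω)·sinh(ωT) ⇒ p·(1 − cosh) = x(T) − x₀·cosh − (ẋ₀/ω)·sinh
numerator   = -0.0877 − (0.0122)·2.134092 − (-0.0456/3.5670)·1.885298 = -0.089635
denominator = 1 − 2.134092 = -1.134092
p = -0.089635 / -1.134092 = 0.0790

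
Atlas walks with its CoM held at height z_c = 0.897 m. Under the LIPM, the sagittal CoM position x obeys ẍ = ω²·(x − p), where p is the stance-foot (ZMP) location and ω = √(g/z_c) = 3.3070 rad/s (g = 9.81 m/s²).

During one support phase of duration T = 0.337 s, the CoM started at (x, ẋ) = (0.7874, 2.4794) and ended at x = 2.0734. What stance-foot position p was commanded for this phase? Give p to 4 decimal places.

p = 0.4002

ωT = 3.3070·0.337 = 1.114459; cosh(ωT) = 1.688006, sinh(ωT) = 1.359913
x(T) = p + (x₀−p)·cosh(ωT) + (ẋ₀/ω)·sinh(ωT) ⇒ p·(1 − cosh) = x(T) − x₀·cosh − (ẋ₀/ω)·sinh
numerator   = 2.0734 − (0.7874)·1.688006 − (2.4794/3.3070)·1.359913 = -0.275321
denominator = 1 − 1.688006 = -0.688006
p = -0.275321 / -0.688006 = 0.4002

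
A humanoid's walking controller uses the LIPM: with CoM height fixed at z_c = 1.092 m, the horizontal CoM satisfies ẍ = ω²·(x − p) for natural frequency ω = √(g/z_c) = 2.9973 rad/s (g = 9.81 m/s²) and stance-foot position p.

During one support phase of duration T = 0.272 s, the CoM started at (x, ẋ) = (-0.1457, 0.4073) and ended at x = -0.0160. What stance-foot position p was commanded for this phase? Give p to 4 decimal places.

ωT = 2.9973·0.272 = 0.815266; cosh(ωT) = 1.351149, sinh(ωT) = 0.908627
x(T) = p + (x₀−p)·cosh(ωT) + (ẋ₀/ω)·sinh(ωT) ⇒ p·(1 − cosh) = x(T) − x₀·cosh − (ẋ₀/ω)·sinh
numerator   = -0.0160 − (-0.1457)·1.351149 − (0.4073/2.9973)·0.908627 = 0.057390
denominator = 1 − 1.351149 = -0.351149
p = 0.057390 / -0.351149 = -0.1634

p = -0.1634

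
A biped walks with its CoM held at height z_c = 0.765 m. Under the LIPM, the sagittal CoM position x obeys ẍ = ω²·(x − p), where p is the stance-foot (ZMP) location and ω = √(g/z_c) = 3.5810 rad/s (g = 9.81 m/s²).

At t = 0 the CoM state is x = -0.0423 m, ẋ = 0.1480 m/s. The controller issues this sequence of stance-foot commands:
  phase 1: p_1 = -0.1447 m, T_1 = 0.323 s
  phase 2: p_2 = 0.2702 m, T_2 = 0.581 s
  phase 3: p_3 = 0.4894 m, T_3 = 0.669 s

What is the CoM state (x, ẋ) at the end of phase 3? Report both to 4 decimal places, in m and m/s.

x = 1.1228, ẋ = 2.3559

phase 1: p=-0.1447, T=0.323, ωT=1.156663, cosh=1.746920, sinh=1.432386; start (x,ẋ)=(-0.042300, 0.148000) → end (x,ẋ)=(0.093384, 0.783792)
phase 2: p=0.2702, T=0.581, ωT=2.080561, cosh=4.066910, sinh=3.942050; start (x,ẋ)=(0.093384, 0.783792) → end (x,ẋ)=(0.413922, 0.691593)
phase 3: p=0.4894, T=0.669, ωT=2.395689, cosh=5.533434, sinh=5.442324; start (x,ẋ)=(0.413922, 0.691593) → end (x,ẋ)=(1.122818, 2.355906)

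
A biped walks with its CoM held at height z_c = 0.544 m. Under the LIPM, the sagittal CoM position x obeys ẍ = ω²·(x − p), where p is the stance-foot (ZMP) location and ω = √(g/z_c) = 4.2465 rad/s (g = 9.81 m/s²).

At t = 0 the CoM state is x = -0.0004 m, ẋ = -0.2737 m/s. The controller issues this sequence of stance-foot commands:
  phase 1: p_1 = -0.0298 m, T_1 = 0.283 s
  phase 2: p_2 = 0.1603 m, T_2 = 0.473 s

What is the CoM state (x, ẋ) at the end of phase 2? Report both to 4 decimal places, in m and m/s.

phase 1: p=-0.0298, T=0.283, ωT=1.201759, cosh=1.813314, sinh=1.512650; start (x,ẋ)=(-0.000400, -0.273700) → end (x,ẋ)=(-0.073983, -0.307454)
phase 2: p=0.1603, T=0.473, ωT=2.008595, cosh=3.793506, sinh=3.659329; start (x,ẋ)=(-0.073983, -0.307454) → end (x,ẋ)=(-0.993398, -4.806940)

x = -0.9934, ẋ = -4.8069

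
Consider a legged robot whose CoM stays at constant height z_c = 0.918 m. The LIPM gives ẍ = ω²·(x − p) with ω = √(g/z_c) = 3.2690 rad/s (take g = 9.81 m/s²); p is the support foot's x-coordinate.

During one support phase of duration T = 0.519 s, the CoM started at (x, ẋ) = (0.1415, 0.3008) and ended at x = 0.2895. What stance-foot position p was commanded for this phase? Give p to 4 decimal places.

ωT = 3.2690·0.519 = 1.696611; cosh(ωT) = 2.819366, sinh(ωT) = 2.636062
x(T) = p + (x₀−p)·cosh(ωT) + (ẋ₀/ω)·sinh(ωT) ⇒ p·(1 − cosh) = x(T) − x₀·cosh − (ẋ₀/ω)·sinh
numerator   = 0.2895 − (0.1415)·2.819366 − (0.3008/3.2690)·2.636062 = -0.352000
denominator = 1 − 2.819366 = -1.819366
p = -0.352000 / -1.819366 = 0.1935

p = 0.1935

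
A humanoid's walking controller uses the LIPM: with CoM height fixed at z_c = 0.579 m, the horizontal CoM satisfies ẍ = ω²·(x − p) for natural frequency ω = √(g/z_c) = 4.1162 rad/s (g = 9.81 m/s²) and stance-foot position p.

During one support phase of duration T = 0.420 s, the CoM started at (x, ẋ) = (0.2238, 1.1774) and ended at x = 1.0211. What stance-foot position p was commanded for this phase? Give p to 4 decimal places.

ωT = 4.1162·0.420 = 1.728804; cosh(ωT) = 2.905704, sinh(ωT) = 2.728208
x(T) = p + (x₀−p)·cosh(ωT) + (ẋ₀/ω)·sinh(ωT) ⇒ p·(1 − cosh) = x(T) − x₀·cosh − (ẋ₀/ω)·sinh
numerator   = 1.0211 − (0.2238)·2.905704 − (1.1774/4.1162)·2.728208 = -0.409575
denominator = 1 − 2.905704 = -1.905704
p = -0.409575 / -1.905704 = 0.2149

p = 0.2149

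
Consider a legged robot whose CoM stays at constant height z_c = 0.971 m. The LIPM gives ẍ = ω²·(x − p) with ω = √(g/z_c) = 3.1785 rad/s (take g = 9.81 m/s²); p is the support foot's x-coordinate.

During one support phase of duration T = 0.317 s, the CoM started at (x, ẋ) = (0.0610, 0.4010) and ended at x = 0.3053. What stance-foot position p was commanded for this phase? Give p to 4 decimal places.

p = -0.1103

ωT = 3.1785·0.317 = 1.007585; cosh(ωT) = 1.552038, sinh(ωT) = 1.186939
x(T) = p + (x₀−p)·cosh(ωT) + (ẋ₀/ω)·sinh(ωT) ⇒ p·(1 − cosh) = x(T) − x₀·cosh − (ẋ₀/ω)·sinh
numerator   = 0.3053 − (0.0610)·1.552038 − (0.4010/3.1785)·1.186939 = 0.060881
denominator = 1 − 1.552038 = -0.552038
p = 0.060881 / -0.552038 = -0.1103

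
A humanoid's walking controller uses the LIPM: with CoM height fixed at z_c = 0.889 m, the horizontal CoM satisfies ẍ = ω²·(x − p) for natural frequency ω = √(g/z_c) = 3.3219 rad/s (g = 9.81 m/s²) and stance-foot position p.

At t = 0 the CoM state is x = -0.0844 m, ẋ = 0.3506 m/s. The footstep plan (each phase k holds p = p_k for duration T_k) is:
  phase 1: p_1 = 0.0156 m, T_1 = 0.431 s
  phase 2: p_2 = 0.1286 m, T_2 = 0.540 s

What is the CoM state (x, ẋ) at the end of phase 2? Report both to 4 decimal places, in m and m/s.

phase 1: p=0.0156, T=0.431, ωT=1.431739, cosh=2.212433, sinh=1.973539; start (x,ẋ)=(-0.084400, 0.350600) → end (x,ẋ)=(0.002648, 0.120089)
phase 2: p=0.1286, T=0.540, ωT=1.793826, cosh=3.089367, sinh=2.923045; start (x,ẋ)=(0.002648, 0.120089) → end (x,ẋ)=(-0.154842, -0.852003)

x = -0.1548, ẋ = -0.8520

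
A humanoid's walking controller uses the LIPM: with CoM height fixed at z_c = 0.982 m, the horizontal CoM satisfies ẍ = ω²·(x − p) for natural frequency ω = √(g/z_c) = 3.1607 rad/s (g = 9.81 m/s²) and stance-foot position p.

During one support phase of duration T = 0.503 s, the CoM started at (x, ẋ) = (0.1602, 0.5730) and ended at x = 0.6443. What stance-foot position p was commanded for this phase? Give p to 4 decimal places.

ωT = 3.1607·0.503 = 1.589832; cosh(ωT) = 2.553443, sinh(ωT) = 2.349483
x(T) = p + (x₀−p)·cosh(ωT) + (ẋ₀/ω)·sinh(ωT) ⇒ p·(1 − cosh) = x(T) − x₀·cosh − (ẋ₀/ω)·sinh
numerator   = 0.6443 − (0.1602)·2.553443 − (0.5730/3.1607)·2.349483 = -0.190697
denominator = 1 − 2.553443 = -1.553443
p = -0.190697 / -1.553443 = 0.1228

p = 0.1228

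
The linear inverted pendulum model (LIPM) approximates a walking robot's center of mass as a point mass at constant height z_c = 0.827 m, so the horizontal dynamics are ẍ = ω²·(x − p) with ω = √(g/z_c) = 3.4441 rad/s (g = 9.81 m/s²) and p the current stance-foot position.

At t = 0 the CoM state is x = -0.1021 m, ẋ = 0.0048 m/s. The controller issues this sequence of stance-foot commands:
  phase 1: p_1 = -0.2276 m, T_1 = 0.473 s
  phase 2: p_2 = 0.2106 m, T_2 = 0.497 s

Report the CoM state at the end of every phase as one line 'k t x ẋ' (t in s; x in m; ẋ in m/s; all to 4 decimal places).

1 0.4730 0.1081 1.0723
2 0.9700 0.7516 2.1205

phase 1: p=-0.2276, T=0.473, ωT=1.629059, cosh=2.647595, sinh=2.451481; start (x,ẋ)=(-0.102100, 0.004800) → end (x,ẋ)=(0.108090, 1.072323)
phase 2: p=0.2106, T=0.497, ωT=1.711718, cosh=2.859511, sinh=2.678956; start (x,ẋ)=(0.108090, 1.072323) → end (x,ẋ)=(0.751566, 2.120500)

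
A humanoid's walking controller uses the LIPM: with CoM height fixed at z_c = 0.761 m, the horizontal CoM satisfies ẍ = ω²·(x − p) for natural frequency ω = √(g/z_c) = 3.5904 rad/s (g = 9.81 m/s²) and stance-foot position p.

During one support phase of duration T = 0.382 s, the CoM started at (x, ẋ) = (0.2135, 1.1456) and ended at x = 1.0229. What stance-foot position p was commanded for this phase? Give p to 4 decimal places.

ωT = 3.5904·0.382 = 1.371533; cosh(ωT) = 2.097553, sinh(ωT) = 1.843835
x(T) = p + (x₀−p)·cosh(ωT) + (ẋ₀/ω)·sinh(ωT) ⇒ p·(1 − cosh) = x(T) − x₀·cosh − (ẋ₀/ω)·sinh
numerator   = 1.0229 − (0.2135)·2.097553 − (1.1456/3.5904)·1.843835 = -0.013246
denominator = 1 − 2.097553 = -1.097553
p = -0.013246 / -1.097553 = 0.0121

p = 0.0121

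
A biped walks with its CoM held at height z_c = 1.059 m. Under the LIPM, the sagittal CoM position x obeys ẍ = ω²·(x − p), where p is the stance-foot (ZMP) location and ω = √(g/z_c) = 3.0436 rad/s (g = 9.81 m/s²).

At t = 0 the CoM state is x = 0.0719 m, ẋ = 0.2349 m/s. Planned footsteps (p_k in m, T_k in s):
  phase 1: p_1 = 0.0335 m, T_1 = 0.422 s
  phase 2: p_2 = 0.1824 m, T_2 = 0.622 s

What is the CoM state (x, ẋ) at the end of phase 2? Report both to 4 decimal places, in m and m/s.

phase 1: p=0.0335, T=0.422, ωT=1.284399, cosh=1.944657, sinh=1.667840; start (x,ẋ)=(0.071900, 0.234900) → end (x,ẋ)=(0.236896, 0.651727)
phase 2: p=0.1824, T=0.622, ωT=1.893119, cosh=3.395325, sinh=3.244723; start (x,ẋ)=(0.236896, 0.651727) → end (x,ẋ)=(1.062226, 2.751009)

x = 1.0622, ẋ = 2.7510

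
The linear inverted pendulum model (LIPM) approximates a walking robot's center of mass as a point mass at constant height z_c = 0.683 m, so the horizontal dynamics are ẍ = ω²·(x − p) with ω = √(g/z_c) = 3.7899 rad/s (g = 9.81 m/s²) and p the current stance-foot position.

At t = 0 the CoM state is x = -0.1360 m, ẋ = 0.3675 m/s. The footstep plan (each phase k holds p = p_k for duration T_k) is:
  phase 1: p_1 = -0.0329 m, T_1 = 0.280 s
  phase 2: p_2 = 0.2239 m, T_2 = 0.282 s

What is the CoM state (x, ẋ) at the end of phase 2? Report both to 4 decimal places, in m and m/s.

x = -0.2318, ẋ = -1.3025

phase 1: p=-0.0329, T=0.280, ωT=1.061172, cosh=1.617903, sinh=1.271853; start (x,ẋ)=(-0.136000, 0.367500) → end (x,ẋ)=(-0.076376, 0.097617)
phase 2: p=0.2239, T=0.282, ωT=1.068752, cosh=1.627590, sinh=1.284153; start (x,ẋ)=(-0.076376, 0.097617) → end (x,ẋ)=(-0.231751, -1.302508)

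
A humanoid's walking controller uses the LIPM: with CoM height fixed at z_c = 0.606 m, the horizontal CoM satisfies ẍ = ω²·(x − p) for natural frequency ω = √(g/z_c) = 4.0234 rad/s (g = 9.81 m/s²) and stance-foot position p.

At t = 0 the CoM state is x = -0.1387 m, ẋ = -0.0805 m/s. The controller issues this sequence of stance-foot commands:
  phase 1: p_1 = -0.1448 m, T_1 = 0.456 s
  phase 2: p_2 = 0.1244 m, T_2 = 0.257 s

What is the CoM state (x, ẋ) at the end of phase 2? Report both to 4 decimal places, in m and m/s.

phase 1: p=-0.1448, T=0.456, ωT=1.834670, cosh=3.211368, sinh=3.051702; start (x,ẋ)=(-0.138700, -0.080500) → end (x,ẋ)=(-0.186269, -0.183618)
phase 2: p=0.1244, T=0.257, ωT=1.034014, cosh=1.583954, sinh=1.228377; start (x,ẋ)=(-0.186269, -0.183618) → end (x,ẋ)=(-0.423745, -1.826247)

x = -0.4237, ẋ = -1.8262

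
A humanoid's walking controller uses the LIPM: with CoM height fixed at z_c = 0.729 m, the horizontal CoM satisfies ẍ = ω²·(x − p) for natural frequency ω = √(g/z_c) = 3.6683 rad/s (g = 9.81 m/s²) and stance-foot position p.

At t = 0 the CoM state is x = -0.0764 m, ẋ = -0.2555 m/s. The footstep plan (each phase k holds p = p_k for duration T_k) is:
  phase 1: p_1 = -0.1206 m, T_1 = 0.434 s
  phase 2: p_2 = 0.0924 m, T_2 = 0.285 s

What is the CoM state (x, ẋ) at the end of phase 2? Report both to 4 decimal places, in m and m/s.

x = -0.4218, ẋ = -1.6415

phase 1: p=-0.1206, T=0.434, ωT=1.592042, cosh=2.558642, sinh=2.355132; start (x,ẋ)=(-0.076400, -0.255500) → end (x,ẋ)=(-0.171545, -0.271875)
phase 2: p=0.0924, T=0.285, ωT=1.045465, cosh=1.598125, sinh=1.246597; start (x,ẋ)=(-0.171545, -0.271875) → end (x,ẋ)=(-0.421808, -1.641481)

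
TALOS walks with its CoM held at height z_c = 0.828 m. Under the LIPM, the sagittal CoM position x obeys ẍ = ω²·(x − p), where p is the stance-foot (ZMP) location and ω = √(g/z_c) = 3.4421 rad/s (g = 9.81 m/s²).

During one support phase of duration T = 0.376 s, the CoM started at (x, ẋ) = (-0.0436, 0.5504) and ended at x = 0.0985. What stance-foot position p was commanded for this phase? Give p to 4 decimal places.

p = 0.0892

ωT = 3.4421·0.376 = 1.294230; cosh(ωT) = 1.961147, sinh(ωT) = 1.687038
x(T) = p + (x₀−p)·cosh(ωT) + (ẋ₀/ω)·sinh(ωT) ⇒ p·(1 − cosh) = x(T) − x₀·cosh − (ẋ₀/ω)·sinh
numerator   = 0.0985 − (-0.0436)·1.961147 − (0.5504/3.4421)·1.687038 = -0.085755
denominator = 1 − 1.961147 = -0.961147
p = -0.085755 / -0.961147 = 0.0892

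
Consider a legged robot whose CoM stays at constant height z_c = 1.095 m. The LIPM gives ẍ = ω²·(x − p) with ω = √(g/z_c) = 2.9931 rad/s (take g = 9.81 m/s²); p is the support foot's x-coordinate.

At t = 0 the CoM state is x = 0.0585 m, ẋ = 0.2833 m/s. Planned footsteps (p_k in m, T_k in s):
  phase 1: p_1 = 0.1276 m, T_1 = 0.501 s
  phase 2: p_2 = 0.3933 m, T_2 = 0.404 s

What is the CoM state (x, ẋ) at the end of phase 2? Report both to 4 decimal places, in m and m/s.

phase 1: p=0.1276, T=0.501, ωT=1.499543, cosh=2.351437, sinh=2.128205; start (x,ẋ)=(0.058500, 0.283300) → end (x,ẋ)=(0.166552, 0.226000)
phase 2: p=0.3933, T=0.404, ωT=1.209212, cosh=1.824638, sinh=1.526206; start (x,ẋ)=(0.166552, 0.226000) → end (x,ẋ)=(0.094807, -0.623434)

x = 0.0948, ẋ = -0.6234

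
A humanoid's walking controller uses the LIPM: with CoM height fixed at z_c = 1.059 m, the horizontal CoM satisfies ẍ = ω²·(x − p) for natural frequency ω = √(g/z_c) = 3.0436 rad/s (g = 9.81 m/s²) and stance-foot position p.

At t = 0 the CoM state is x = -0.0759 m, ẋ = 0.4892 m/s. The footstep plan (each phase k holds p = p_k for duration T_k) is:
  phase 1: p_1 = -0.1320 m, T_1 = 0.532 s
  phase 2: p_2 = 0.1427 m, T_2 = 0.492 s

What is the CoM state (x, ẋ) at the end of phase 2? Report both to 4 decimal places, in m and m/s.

phase 1: p=-0.1320, T=0.532, ωT=1.619195, cosh=2.623542, sinh=2.425484; start (x,ẋ)=(-0.075900, 0.489200) → end (x,ẋ)=(0.405030, 1.697578)
phase 2: p=0.1427, T=0.492, ωT=1.497451, cosh=2.346990, sinh=2.123291; start (x,ẋ)=(0.405030, 1.697578) → end (x,ẋ)=(1.942659, 5.679495)

x = 1.9427, ẋ = 5.6795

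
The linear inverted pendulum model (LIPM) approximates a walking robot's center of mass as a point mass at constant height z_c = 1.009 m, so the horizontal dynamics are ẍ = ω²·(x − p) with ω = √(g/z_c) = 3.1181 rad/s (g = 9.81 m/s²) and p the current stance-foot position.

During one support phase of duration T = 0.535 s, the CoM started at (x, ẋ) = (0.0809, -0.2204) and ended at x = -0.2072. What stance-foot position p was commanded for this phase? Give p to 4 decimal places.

p = 0.1424

ωT = 3.1181·0.535 = 1.668184; cosh(ωT) = 2.745558, sinh(ωT) = 2.556969
x(T) = p + (x₀−p)·cosh(ωT) + (ẋ₀/ω)·sinh(ωT) ⇒ p·(1 − cosh) = x(T) − x₀·cosh − (ẋ₀/ω)·sinh
numerator   = -0.2072 − (0.0809)·2.745558 − (-0.2204/3.1181)·2.556969 = -0.248579
denominator = 1 − 2.745558 = -1.745558
p = -0.248579 / -1.745558 = 0.1424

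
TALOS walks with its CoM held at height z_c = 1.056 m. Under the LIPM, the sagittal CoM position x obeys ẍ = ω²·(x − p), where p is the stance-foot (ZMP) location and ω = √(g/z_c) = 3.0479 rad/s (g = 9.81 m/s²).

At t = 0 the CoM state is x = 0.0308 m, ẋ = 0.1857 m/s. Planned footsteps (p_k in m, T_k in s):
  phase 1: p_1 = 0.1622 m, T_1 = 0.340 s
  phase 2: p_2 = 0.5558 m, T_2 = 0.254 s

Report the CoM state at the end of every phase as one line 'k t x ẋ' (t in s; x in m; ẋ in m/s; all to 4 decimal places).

1 0.3400 0.0288 -0.1987
2 0.5940 -0.1929 -1.6329

phase 1: p=0.1622, T=0.340, ωT=1.036286, cosh=1.586749, sinh=1.231979; start (x,ẋ)=(0.030800, 0.185700) → end (x,ẋ)=(0.028762, -0.198741)
phase 2: p=0.5558, T=0.254, ωT=0.774167, cosh=1.314936, sinh=0.853848; start (x,ẋ)=(0.028762, -0.198741) → end (x,ẋ)=(-0.192897, -1.632918)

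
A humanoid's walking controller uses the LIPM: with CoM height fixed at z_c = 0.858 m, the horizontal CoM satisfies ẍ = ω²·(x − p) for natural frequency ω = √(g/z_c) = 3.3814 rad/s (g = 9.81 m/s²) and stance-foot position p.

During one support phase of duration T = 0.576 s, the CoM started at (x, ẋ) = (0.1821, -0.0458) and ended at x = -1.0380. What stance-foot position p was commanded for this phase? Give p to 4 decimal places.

ωT = 3.3814·0.576 = 1.947686; cosh(ωT) = 3.577524, sinh(ωT) = 3.434921
x(T) = p + (x₀−p)·cosh(ωT) + (ẋ₀/ω)·sinh(ωT) ⇒ p·(1 − cosh) = x(T) − x₀·cosh − (ẋ₀/ω)·sinh
numerator   = -1.0380 − (0.1821)·3.577524 − (-0.0458/3.3814)·3.434921 = -1.642942
denominator = 1 − 3.577524 = -2.577524
p = -1.642942 / -2.577524 = 0.6374

p = 0.6374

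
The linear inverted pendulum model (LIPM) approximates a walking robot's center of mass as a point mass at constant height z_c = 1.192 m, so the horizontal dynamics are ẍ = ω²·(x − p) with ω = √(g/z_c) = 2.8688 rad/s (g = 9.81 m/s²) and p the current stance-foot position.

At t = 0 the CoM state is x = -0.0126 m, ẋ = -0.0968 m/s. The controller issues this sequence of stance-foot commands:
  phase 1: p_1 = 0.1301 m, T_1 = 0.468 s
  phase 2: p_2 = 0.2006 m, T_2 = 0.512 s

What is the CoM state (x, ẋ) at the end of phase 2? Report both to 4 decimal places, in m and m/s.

x = -1.4314, ẋ = -4.6164

phase 1: p=0.1301, T=0.468, ωT=1.342598, cosh=2.045073, sinh=1.783907; start (x,ẋ)=(-0.012600, -0.096800) → end (x,ẋ)=(-0.221925, -0.928255)
phase 2: p=0.2006, T=0.512, ωT=1.468826, cosh=2.287163, sinh=2.056967; start (x,ẋ)=(-0.221925, -0.928255) → end (x,ẋ)=(-1.431355, -4.616403)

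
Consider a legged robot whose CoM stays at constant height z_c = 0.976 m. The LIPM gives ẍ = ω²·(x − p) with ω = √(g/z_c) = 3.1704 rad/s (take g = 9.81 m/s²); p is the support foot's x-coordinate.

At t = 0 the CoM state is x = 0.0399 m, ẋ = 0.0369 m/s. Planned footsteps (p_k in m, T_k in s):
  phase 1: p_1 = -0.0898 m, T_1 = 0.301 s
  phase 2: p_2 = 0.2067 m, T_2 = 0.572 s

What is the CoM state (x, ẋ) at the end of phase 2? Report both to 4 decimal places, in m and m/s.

phase 1: p=-0.0898, T=0.301, ωT=0.954290, cosh=1.490956, sinh=1.105871; start (x,ẋ)=(0.039900, 0.036900) → end (x,ẋ)=(0.116448, 0.509751)
phase 2: p=0.2067, T=0.572, ωT=1.813469, cosh=3.147384, sinh=2.984296; start (x,ẋ)=(0.116448, 0.509751) → end (x,ẋ)=(0.402472, 0.750473)

x = 0.4025, ẋ = 0.7505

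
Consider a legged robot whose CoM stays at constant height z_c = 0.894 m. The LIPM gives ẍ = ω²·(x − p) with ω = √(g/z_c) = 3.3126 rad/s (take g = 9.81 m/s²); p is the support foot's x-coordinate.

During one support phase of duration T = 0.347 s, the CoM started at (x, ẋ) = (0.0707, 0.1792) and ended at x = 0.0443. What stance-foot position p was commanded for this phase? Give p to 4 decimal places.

p = 0.2108

ωT = 3.3126·0.347 = 1.149472; cosh(ωT) = 1.736665, sinh(ωT) = 1.419861
x(T) = p + (x₀−p)·cosh(ωT) + (ẋ₀/ω)·sinh(ωT) ⇒ p·(1 − cosh) = x(T) − x₀·cosh − (ẋ₀/ω)·sinh
numerator   = 0.0443 − (0.0707)·1.736665 − (0.1792/3.3126)·1.419861 = -0.155292
denominator = 1 − 1.736665 = -0.736665
p = -0.155292 / -0.736665 = 0.2108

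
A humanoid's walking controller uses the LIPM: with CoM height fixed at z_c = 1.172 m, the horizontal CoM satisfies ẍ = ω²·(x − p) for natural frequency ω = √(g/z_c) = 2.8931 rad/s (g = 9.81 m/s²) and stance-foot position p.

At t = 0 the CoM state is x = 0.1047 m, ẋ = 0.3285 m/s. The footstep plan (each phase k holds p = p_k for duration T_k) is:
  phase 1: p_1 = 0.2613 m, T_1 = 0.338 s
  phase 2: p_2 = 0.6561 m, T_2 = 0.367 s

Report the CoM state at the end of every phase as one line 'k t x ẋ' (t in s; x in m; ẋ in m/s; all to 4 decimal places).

phase 1: p=0.2613, T=0.338, ωT=0.977868, cosh=1.517447, sinh=1.141334; start (x,ẋ)=(0.104700, 0.328500) → end (x,ẋ)=(0.153262, -0.018611)
phase 2: p=0.6561, T=0.367, ωT=1.061768, cosh=1.618661, sinh=1.272817; start (x,ẋ)=(0.153262, -0.018611) → end (x,ẋ)=(-0.166012, -1.881770)

1 0.3380 0.1533 -0.0186
2 0.7050 -0.1660 -1.8818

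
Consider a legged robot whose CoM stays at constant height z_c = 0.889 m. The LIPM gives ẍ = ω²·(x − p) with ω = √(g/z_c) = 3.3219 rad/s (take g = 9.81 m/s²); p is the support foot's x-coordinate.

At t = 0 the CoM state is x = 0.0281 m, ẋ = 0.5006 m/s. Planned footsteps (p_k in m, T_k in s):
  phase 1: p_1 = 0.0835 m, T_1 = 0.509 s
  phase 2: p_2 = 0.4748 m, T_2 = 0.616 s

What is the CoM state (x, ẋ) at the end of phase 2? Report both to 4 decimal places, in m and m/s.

phase 1: p=0.0835, T=0.509, ωT=1.690847, cosh=2.804218, sinh=2.619855; start (x,ẋ)=(0.028100, 0.500600) → end (x,ẋ)=(0.322950, 0.921651)
phase 2: p=0.4748, T=0.616, ωT=2.046290, cosh=3.934176, sinh=3.804963; start (x,ẋ)=(0.322950, 0.921651) → end (x,ẋ)=(0.933072, 1.706603)

x = 0.9331, ẋ = 1.7066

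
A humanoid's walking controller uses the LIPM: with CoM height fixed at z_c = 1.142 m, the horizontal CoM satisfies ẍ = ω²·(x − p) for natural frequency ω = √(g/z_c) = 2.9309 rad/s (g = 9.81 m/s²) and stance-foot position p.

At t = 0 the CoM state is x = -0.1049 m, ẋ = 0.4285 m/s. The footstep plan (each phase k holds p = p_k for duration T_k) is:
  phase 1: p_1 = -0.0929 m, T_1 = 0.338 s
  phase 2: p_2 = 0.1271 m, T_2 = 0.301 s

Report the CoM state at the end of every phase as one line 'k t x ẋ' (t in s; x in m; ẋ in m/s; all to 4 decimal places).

1 0.3380 0.0584 0.6157
2 0.6390 0.2402 0.6697

phase 1: p=-0.0929, T=0.338, ωT=0.990644, cosh=1.532153, sinh=1.160816; start (x,ẋ)=(-0.104900, 0.428500) → end (x,ẋ)=(0.058426, 0.615701)
phase 2: p=0.1271, T=0.301, ωT=0.882201, cosh=1.415041, sinh=1.001170; start (x,ẋ)=(0.058426, 0.615701) → end (x,ẋ)=(0.240242, 0.669731)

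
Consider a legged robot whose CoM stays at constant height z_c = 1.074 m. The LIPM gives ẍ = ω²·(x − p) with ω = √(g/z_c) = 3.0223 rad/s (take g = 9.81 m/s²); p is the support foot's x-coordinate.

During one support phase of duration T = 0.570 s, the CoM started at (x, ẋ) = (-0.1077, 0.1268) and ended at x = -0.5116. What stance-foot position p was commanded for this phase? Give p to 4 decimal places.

p = 0.1663

ωT = 3.0223·0.570 = 1.722711; cosh(ωT) = 2.889135, sinh(ωT) = 2.710554
x(T) = p + (x₀−p)·cosh(ωT) + (ẋ₀/ω)·sinh(ωT) ⇒ p·(1 − cosh) = x(T) − x₀·cosh − (ẋ₀/ω)·sinh
numerator   = -0.5116 − (-0.1077)·2.889135 − (0.1268/3.0223)·2.710554 = -0.314161
denominator = 1 − 2.889135 = -1.889135
p = -0.314161 / -1.889135 = 0.1663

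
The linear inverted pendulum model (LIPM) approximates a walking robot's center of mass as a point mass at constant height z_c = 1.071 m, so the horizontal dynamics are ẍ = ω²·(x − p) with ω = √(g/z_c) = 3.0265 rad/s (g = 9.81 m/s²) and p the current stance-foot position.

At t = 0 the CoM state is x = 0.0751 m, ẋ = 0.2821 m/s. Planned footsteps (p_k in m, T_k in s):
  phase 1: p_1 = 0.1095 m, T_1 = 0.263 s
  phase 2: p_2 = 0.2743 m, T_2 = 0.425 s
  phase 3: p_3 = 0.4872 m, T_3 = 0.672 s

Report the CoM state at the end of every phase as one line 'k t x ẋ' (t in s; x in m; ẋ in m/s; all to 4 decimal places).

phase 1: p=0.1095, T=0.263, ωT=0.795969, cosh=1.333866, sinh=0.882723; start (x,ẋ)=(0.075100, 0.282100) → end (x,ẋ)=(0.145894, 0.284382)
phase 2: p=0.2743, T=0.425, ωT=1.286262, cosh=1.947768, sinh=1.671466; start (x,ẋ)=(0.145894, 0.284382) → end (x,ẋ)=(0.181252, -0.095659)
phase 3: p=0.4872, T=0.672, ωT=2.033808, cosh=3.886986, sinh=3.756150; start (x,ẋ)=(0.181252, -0.095659) → end (x,ẋ)=(-0.820737, -3.849840)

1 0.2630 0.1459 0.2844
2 0.6880 0.1813 -0.0957
3 1.3600 -0.8207 -3.8498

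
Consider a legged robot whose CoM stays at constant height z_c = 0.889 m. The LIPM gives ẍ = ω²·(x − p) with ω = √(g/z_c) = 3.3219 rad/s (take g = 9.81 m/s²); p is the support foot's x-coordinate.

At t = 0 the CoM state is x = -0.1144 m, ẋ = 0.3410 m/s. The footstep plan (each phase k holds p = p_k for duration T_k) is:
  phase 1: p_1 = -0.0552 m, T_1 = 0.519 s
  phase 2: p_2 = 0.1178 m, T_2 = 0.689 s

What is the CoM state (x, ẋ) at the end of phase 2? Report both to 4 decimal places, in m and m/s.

x = 0.4560, ẋ = 1.1913

phase 1: p=-0.0552, T=0.519, ωT=1.724066, cosh=2.892811, sinh=2.714471; start (x,ẋ)=(-0.114400, 0.341000) → end (x,ẋ)=(0.052192, 0.452630)
phase 2: p=0.1178, T=0.689, ωT=2.288789, cosh=4.982188, sinh=4.880799; start (x,ẋ)=(0.052192, 0.452630) → end (x,ẋ)=(0.455967, 1.191348)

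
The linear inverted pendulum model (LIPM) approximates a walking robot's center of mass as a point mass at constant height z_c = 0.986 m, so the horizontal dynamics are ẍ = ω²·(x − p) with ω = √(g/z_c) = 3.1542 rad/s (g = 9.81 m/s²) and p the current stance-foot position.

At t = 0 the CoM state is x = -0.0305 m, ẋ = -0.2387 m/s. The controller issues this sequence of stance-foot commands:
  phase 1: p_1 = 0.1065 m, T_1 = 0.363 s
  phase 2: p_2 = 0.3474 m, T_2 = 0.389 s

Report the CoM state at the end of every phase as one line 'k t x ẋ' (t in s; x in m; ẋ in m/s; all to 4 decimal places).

phase 1: p=0.1065, T=0.363, ωT=1.144975, cosh=1.730297, sinh=1.412065; start (x,ẋ)=(-0.030500, -0.238700) → end (x,ẋ)=(-0.237411, -1.023211)
phase 2: p=0.3474, T=0.389, ωT=1.226984, cosh=1.852051, sinh=1.558875; start (x,ẋ)=(-0.237411, -1.023211) → end (x,ẋ)=(-1.241394, -4.770558)

1 0.3630 -0.2374 -1.0232
2 0.7520 -1.2414 -4.7706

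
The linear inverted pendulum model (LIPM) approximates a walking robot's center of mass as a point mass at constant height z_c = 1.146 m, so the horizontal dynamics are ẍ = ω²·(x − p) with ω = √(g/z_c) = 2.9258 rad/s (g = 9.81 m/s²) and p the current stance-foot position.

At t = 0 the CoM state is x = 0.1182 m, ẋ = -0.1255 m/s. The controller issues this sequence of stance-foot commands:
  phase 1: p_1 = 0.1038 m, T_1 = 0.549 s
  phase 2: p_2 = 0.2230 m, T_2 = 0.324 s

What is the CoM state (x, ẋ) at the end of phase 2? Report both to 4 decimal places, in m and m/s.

x = -0.1349, ẋ = -0.9250

phase 1: p=0.1038, T=0.549, ωT=1.606264, cosh=2.592396, sinh=2.391760; start (x,ẋ)=(0.118200, -0.125500) → end (x,ẋ)=(0.038538, -0.224577)
phase 2: p=0.2230, T=0.324, ωT=0.947959, cosh=1.483985, sinh=1.096454; start (x,ẋ)=(0.038538, -0.224577) → end (x,ẋ)=(-0.134900, -0.925025)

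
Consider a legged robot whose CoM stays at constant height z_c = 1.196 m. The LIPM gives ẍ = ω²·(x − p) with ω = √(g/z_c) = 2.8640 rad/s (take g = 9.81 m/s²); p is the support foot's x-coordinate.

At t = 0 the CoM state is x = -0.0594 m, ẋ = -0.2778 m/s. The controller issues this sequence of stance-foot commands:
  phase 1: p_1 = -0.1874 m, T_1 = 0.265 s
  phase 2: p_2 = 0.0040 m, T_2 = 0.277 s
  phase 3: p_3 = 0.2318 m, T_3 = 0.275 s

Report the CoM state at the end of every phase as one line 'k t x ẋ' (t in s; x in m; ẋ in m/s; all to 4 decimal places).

phase 1: p=-0.1874, T=0.265, ωT=0.758960, cosh=1.302103, sinh=0.833950; start (x,ẋ)=(-0.059400, -0.277800) → end (x,ẋ)=(-0.101622, -0.056005)
phase 2: p=0.0040, T=0.277, ωT=0.793328, cosh=1.331539, sinh=0.879202; start (x,ẋ)=(-0.101622, -0.056005) → end (x,ẋ)=(-0.153832, -0.340532)
phase 3: p=0.2318, T=0.275, ωT=0.787600, cosh=1.326525, sinh=0.871590; start (x,ẋ)=(-0.153832, -0.340532) → end (x,ẋ)=(-0.383383, -1.414351)

1 0.2650 -0.1016 -0.0560
2 0.5420 -0.1538 -0.3405
3 0.8170 -0.3834 -1.4144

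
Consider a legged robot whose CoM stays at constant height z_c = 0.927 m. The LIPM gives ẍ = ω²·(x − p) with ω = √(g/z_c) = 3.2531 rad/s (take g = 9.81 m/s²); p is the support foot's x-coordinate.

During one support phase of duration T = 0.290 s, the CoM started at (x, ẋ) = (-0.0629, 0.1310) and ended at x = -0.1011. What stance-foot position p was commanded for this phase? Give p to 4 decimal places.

p = 0.1085

ωT = 3.2531·0.290 = 0.943399; cosh(ωT) = 1.479000, sinh(ωT) = 1.089698
x(T) = p + (x₀−p)·cosh(ωT) + (ẋ₀/ω)·sinh(ωT) ⇒ p·(1 − cosh) = x(T) − x₀·cosh − (ẋ₀/ω)·sinh
numerator   = -0.1011 − (-0.0629)·1.479000 − (0.1310/3.2531)·1.089698 = -0.051952
denominator = 1 − 1.479000 = -0.479000
p = -0.051952 / -0.479000 = 0.1085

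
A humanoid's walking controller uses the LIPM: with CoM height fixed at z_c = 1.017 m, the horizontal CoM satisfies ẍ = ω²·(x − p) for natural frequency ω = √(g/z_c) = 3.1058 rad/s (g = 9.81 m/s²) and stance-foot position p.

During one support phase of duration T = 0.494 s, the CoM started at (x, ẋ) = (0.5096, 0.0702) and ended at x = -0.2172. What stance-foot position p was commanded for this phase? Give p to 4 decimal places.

ωT = 3.1058·0.494 = 1.534265; cosh(ωT) = 2.426765, sinh(ωT) = 2.211151
x(T) = p + (x₀−p)·cosh(ωT) + (ẋ₀/ω)·sinh(ωT) ⇒ p·(1 − cosh) = x(T) − x₀·cosh − (ẋ₀/ω)·sinh
numerator   = -0.2172 − (0.5096)·2.426765 − (0.0702/3.1058)·2.211151 = -1.503858
denominator = 1 − 2.426765 = -1.426765
p = -1.503858 / -1.426765 = 1.0540

p = 1.0540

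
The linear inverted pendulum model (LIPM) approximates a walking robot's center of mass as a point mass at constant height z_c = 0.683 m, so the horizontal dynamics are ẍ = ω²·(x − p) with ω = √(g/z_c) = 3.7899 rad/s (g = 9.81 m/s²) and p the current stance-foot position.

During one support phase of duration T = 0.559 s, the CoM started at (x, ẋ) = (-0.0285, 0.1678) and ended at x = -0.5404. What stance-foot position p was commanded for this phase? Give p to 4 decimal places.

ωT = 3.7899·0.559 = 2.118554; cosh(ωT) = 4.219653, sinh(ωT) = 4.099447
x(T) = p + (x₀−p)·cosh(ωT) + (ẋ₀/ω)·sinh(ωT) ⇒ p·(1 − cosh) = x(T) − x₀·cosh − (ẋ₀/ω)·sinh
numerator   = -0.5404 − (-0.0285)·4.219653 − (0.1678/3.7899)·4.099447 = -0.601645
denominator = 1 − 4.219653 = -3.219653
p = -0.601645 / -3.219653 = 0.1869

p = 0.1869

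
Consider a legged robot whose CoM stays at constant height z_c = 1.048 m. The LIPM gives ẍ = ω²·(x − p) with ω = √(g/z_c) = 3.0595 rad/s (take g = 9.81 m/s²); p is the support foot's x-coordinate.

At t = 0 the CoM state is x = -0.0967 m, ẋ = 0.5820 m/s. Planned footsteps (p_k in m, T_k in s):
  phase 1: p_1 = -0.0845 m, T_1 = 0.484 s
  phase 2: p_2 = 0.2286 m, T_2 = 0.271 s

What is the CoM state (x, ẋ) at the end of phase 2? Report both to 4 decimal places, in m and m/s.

phase 1: p=-0.0845, T=0.484, ωT=1.480798, cosh=2.311954, sinh=2.084498; start (x,ẋ)=(-0.096700, 0.582000) → end (x,ẋ)=(0.283822, 1.267752)
phase 2: p=0.2286, T=0.271, ωT=0.829125, cosh=1.363872, sinh=0.927440; start (x,ẋ)=(0.283822, 1.267752) → end (x,ẋ)=(0.688216, 1.885744)

x = 0.6882, ẋ = 1.8857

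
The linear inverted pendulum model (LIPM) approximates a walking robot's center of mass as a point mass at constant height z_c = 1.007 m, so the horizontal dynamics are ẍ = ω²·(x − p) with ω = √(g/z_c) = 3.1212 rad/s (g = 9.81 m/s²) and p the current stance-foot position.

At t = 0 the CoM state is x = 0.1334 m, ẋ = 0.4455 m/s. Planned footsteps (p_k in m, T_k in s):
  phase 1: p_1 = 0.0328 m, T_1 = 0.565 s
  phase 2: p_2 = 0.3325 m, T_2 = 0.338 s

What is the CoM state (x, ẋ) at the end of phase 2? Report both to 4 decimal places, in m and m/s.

phase 1: p=0.0328, T=0.565, ωT=1.763478, cosh=3.002068, sinh=2.830620; start (x,ẋ)=(0.133400, 0.445500) → end (x,ẋ)=(0.738833, 2.226215)
phase 2: p=0.3325, T=0.338, ωT=1.054966, cosh=1.610040, sinh=1.261836; start (x,ẋ)=(0.738833, 2.226215) → end (x,ẋ)=(1.886724, 5.184614)

x = 1.8867, ẋ = 5.1846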